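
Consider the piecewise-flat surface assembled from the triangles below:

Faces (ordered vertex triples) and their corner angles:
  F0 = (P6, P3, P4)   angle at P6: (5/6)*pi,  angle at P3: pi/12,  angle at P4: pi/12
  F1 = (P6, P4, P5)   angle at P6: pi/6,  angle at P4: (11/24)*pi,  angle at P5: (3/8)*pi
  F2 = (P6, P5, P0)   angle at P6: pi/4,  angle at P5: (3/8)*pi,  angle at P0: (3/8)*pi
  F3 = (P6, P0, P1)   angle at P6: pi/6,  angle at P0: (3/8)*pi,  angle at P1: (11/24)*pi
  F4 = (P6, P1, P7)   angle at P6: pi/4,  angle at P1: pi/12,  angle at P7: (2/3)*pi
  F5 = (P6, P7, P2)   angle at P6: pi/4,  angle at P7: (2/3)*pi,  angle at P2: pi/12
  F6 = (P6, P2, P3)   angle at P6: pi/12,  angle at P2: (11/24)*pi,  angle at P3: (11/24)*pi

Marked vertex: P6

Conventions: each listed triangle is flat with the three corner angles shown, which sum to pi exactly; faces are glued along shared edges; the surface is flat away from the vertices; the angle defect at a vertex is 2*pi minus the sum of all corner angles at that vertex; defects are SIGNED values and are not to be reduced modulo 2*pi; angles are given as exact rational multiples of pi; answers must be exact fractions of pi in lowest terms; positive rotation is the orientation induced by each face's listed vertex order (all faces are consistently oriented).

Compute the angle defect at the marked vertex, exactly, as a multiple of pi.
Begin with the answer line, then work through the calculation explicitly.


Answer: defect(P6) = 0

Sum of corner angles at P6: 2*pi
defect = 2*pi - 2*pi


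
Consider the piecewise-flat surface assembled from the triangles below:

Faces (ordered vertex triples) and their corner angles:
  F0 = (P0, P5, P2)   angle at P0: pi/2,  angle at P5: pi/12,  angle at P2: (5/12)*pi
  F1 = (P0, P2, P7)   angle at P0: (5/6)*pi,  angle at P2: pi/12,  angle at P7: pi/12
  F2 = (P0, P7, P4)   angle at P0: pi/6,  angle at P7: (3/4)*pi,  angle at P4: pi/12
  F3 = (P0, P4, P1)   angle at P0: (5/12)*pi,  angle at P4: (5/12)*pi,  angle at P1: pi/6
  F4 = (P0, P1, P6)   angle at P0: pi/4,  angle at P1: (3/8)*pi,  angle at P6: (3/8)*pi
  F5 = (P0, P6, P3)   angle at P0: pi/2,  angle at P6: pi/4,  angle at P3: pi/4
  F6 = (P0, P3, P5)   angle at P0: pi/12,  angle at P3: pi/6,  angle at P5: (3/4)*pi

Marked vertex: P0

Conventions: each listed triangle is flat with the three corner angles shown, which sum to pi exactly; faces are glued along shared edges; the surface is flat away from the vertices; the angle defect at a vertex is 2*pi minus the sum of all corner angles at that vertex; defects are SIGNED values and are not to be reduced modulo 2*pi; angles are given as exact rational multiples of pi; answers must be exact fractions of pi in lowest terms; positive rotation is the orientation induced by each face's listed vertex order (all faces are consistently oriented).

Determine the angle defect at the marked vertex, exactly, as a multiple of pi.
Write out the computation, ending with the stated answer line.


Sum of corner angles at P0: (11/4)*pi
defect = 2*pi - (11/4)*pi

Answer: defect(P0) = (-3/4)*pi


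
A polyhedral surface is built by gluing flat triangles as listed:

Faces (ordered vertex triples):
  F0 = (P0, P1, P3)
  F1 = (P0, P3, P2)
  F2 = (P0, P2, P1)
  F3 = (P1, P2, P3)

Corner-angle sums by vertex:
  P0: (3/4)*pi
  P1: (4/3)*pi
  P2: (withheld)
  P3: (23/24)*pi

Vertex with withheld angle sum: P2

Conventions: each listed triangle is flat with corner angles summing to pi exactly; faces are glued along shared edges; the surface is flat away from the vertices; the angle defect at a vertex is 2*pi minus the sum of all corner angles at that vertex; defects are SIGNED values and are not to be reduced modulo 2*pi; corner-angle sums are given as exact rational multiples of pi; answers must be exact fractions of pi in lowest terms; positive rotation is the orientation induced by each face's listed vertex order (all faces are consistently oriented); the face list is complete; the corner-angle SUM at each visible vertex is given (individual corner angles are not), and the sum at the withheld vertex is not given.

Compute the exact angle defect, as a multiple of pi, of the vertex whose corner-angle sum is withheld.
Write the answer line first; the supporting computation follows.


Answer: defect(P2) = (25/24)*pi

V = 4, E = 6, F = 4; chi = V - E + F = 2
Gauss-Bonnet: total defect = 2*pi*chi = 4*pi; visible defects sum to (71/24)*pi


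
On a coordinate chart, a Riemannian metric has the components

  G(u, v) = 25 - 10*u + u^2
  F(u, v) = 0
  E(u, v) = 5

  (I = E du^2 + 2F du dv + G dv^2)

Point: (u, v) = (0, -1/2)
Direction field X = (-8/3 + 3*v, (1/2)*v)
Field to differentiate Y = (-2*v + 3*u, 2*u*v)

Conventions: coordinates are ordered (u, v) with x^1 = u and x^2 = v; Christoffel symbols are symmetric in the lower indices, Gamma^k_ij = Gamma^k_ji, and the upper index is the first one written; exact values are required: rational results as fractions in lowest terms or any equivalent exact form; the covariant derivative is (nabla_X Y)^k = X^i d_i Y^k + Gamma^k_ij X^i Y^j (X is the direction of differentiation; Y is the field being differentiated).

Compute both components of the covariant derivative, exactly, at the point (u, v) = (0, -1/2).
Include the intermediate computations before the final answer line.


E = 5, F = 0, G = 25 at the point
E_u = 0, E_v = 0, F_u = 0, F_v = 0, G_u = -10, G_v = 0
EG - F^2 = 125;  g^inv = (1/125) * [[25, 0], [0, 5]]
first-kind symbols [ij,l] = (1/2)(d_i g_jl + d_j g_il - d_l g_ij): [uu,u] = E_u/2 = 0, [uu,v] = F_u - E_v/2 = 0, [uv,u] = E_v/2 = 0, [uv,v] = G_u/2 = -5, [vv,u] = F_v - G_u/2 = 5, [vv,v] = G_v/2 = 0
Gamma^u_ij = (G*[ij,u] - F*[ij,v])/(EG - F^2), Gamma^v_ij = (E*[ij,v] - F*[ij,u])/(EG - F^2)
Gamma_uuu = 0, Gamma_uuv = 0, Gamma_uvv = 1, Gamma_vuu = 0, Gamma_vuv = -1/5, Gamma_vvv = 0
X = (-25/6, -1/4), Y = (1, 0) at the point

Answer: (nabla_X Y)^u = -12, (nabla_X Y)^v = 253/60


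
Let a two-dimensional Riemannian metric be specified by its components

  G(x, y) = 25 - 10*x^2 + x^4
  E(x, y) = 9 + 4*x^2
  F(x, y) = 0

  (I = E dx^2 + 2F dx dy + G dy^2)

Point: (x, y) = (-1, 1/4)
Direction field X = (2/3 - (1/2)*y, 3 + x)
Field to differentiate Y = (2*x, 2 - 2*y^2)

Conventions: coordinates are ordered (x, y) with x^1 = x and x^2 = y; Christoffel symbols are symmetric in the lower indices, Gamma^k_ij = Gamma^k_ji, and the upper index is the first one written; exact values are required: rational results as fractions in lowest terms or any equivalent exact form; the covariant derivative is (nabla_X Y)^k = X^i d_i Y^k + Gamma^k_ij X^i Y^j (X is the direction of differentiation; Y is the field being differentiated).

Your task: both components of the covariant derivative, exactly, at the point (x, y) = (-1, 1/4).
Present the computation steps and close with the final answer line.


E = 13, F = 0, G = 16 at the point
E_x = -8, E_y = 0, F_x = 0, F_y = 0, G_x = 16, G_y = 0
EG - F^2 = 208;  g^inv = (1/208) * [[16, 0], [0, 13]]
first-kind symbols [ij,l] = (1/2)(d_i g_jl + d_j g_il - d_l g_ij): [xx,x] = E_x/2 = -4, [xx,y] = F_x - E_y/2 = 0, [xy,x] = E_y/2 = 0, [xy,y] = G_x/2 = 8, [yy,x] = F_y - G_x/2 = -8, [yy,y] = G_y/2 = 0
Gamma^x_ij = (G*[ij,x] - F*[ij,y])/(EG - F^2), Gamma^y_ij = (E*[ij,y] - F*[ij,x])/(EG - F^2)
Gamma_xxx = -4/13, Gamma_xxy = 0, Gamma_xyy = -8/13, Gamma_yxx = 0, Gamma_yxy = 1/2, Gamma_yyy = 0
X = (13/24, 2), Y = (-2, 15/8) at the point

Answer: (nabla_X Y)^x = -139/156, (nabla_X Y)^y = -447/128


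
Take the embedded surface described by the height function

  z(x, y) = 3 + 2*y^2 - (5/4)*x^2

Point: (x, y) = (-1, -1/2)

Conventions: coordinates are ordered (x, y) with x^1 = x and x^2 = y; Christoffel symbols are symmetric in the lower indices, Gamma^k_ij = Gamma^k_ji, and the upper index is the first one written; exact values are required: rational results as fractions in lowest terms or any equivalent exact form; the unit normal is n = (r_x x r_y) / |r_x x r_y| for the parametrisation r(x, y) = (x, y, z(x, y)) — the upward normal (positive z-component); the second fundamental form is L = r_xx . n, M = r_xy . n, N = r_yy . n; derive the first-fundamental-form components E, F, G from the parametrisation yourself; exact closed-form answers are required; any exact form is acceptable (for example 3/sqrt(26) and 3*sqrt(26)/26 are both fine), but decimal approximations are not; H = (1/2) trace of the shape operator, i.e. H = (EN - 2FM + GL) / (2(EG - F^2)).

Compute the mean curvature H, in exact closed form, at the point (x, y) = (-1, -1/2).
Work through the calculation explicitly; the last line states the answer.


z_x = 5/2, z_y = -2, z_xx = -5/2, z_xy = 0, z_yy = 4
E = 29/4, F = -5, G = 5; answer radicand W^2 = 45/4
unnormalised second-form numerators: l = -5/2, m = 0, n = 4; L = l/sqrt(45/4), and similarly M = m/sqrt(W^2), N = n/sqrt(W^2)
H = (E*n - 2*F*m + G*l) / (2*(EG - F^2)*sqrt(W^2)); E*n - 2*F*m + G*l = 33/2, EG - F^2 = 45/4, so H = (11/15)/sqrt(45/4)

Answer: H = 22*sqrt(5)/225


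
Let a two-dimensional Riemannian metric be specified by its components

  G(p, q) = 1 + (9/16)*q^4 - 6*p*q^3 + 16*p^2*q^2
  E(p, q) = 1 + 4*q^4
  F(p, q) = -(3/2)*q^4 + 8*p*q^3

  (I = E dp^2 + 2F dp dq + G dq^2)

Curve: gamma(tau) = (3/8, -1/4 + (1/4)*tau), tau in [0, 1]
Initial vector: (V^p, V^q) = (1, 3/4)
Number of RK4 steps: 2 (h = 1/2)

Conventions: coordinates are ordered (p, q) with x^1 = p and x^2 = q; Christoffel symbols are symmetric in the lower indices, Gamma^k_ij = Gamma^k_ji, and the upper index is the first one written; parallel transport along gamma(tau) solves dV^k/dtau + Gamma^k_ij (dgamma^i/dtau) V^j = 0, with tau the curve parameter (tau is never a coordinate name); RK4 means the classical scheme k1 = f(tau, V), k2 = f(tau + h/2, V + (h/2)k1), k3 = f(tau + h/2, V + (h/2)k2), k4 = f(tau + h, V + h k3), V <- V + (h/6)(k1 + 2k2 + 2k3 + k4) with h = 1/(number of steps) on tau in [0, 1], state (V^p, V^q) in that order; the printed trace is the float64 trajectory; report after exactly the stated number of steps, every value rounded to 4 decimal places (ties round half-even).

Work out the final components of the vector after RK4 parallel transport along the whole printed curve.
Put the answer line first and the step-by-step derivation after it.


Answer: V^p = 0.9942, V^q = 0.7814

gamma'(tau) = (0, 1/4); f(tau, V)^k = -Gamma^k_ij(gamma(tau)) gamma'^i(tau) V^j; h = 1/2; intermediate values shown to 6 dp
curve data and Christoffel symbols at the stage parameters:
  tau = 0.000000: gamma = (0.375000, -0.250000), gamma' = (0.000000, 0.250000); Gamma_ppp = 0.000000, Gamma_ppq = -0.104725, Gamma_pqq = 0.196359, Gamma_qpp = 0.000000, Gamma_qpq = 0.353447, Gamma_qqq = -0.662712
  tau = 0.250000: gamma = (0.375000, -0.187500), gamma' = (0.000000, 0.250000); Gamma_ppp = 0.000000, Gamma_ppq = -0.047959, Gamma_pqq = 0.113903, Gamma_qpp = 0.000000, Gamma_qpq = 0.209821, Gamma_qqq = -0.498324
  tau = 0.500000: gamma = (0.375000, -0.125000), gamma' = (0.000000, 0.250000); Gamma_ppp = 0.000000, Gamma_ppq = -0.015014, Gamma_pqq = 0.050674, Gamma_qpp = 0.000000, Gamma_qpq = 0.095717, Gamma_qqq = -0.323045
  tau = 0.750000: gamma = (0.375000, -0.062500), gamma' = (0.000000, 0.250000); Gamma_ppp = 0.000000, Gamma_ppq = -0.001935, Gamma_pqq = 0.012335, Gamma_qpp = 0.000000, Gamma_qpq = 0.023945, Gamma_qqq = -0.152647
  tau = 1.000000: gamma = (0.375000, 0.000000), gamma' = (0.000000, 0.250000); Gamma_ppp = 0.000000, Gamma_ppq = 0.000000, Gamma_pqq = 0.000000, Gamma_qpp = 0.000000, Gamma_qpq = 0.000000, Gamma_qqq = 0.000000
step 0: V^p = 1.0000, V^q = 0.7500
step 1: k1 = (-0.010636, 0.035897), k2 = (-0.009654, 0.042238), k3 = (-0.009697, 0.042423), k4 = (-0.006035, 0.038471); V <- V + (h/6)(k1 + 2k2 + 2k3 + k4): V^p = 0.9954, V^q = 0.7703
step 2: k1 = (-0.006022, 0.038392), k2 = (-0.001924, 0.023813), k3 = (-0.001913, 0.023668), k4 = (0.000000, 0.000000); V <- V + (h/6)(k1 + 2k2 + 2k3 + k4): V^p = 0.9942, V^q = 0.7814


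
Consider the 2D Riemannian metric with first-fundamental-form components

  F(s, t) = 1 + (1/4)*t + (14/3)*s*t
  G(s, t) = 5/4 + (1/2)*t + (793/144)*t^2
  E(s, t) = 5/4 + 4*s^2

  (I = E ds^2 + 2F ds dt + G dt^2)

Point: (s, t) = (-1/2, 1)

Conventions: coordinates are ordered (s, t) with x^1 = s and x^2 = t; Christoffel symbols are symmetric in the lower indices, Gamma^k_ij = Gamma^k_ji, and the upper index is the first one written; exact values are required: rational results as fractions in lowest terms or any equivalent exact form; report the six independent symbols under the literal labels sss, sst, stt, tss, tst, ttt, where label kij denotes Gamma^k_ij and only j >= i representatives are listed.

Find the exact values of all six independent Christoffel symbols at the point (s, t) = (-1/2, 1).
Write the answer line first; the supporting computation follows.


Answer: Gamma_sss = -5448/8729, Gamma_sst = 0, Gamma_stt = -5116/8729, Gamma_tss = 4800/8729, Gamma_tst = 0, Gamma_ttt = 6161/8729

E = 9/4, F = -13/12, G = 1045/144 at the point
E_s = -4, E_t = 0, F_s = 14/3, F_t = -25/12, G_s = 0, G_t = 829/72
EG - F^2 = 8729/576;  g^inv = (576/8729) * [[1045/144, 13/12], [13/12, 9/4]]
first-kind symbols [ij,l] = (1/2)(d_i g_jl + d_j g_il - d_l g_ij): [ss,s] = E_s/2 = -2, [ss,t] = F_s - E_t/2 = 14/3, [st,s] = E_t/2 = 0, [st,t] = G_s/2 = 0, [tt,s] = F_t - G_s/2 = -25/12, [tt,t] = G_t/2 = 829/144
Gamma^s_ij = (G*[ij,s] - F*[ij,t])/(EG - F^2), Gamma^t_ij = (E*[ij,t] - F*[ij,s])/(EG - F^2)


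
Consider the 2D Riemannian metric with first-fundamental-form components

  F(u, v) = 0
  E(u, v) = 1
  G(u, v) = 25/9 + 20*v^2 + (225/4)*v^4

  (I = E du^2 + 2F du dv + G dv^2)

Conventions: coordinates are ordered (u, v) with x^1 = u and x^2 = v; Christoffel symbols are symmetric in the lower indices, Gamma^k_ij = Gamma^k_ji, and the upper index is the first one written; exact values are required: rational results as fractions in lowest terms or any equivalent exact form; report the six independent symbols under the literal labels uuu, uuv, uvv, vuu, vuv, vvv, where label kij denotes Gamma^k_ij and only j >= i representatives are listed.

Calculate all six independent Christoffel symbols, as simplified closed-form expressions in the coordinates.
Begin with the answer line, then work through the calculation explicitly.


Answer: Gamma_uuu = 0, Gamma_uuv = 0, Gamma_uvv = 0, Gamma_vuu = 0, Gamma_vuv = 0, Gamma_vvv = (810*v^3 + 144*v)/(405*v^4 + 144*v^2 + 20)

E = 1; F = 0; G = 25/9 + 20*v^2 + (225/4)*v^4
Gamma^k_ij = (1/2) g^{kl} (d_i g_jl + d_j g_il - d_l g_ij), with g^inv = (1/(EG-F^2)) [[G, -F], [-F, E]]
first partials: E_u = 0, E_v = 0, F_u = 0, F_v = 0, G_u = 0, G_v = 40*v + 225*v^3
D = EG - F^2 = 25/9 + 20*v^2 + (225/4)*v^4
expanded: Gamma^u_uu = (G E_u - 2F F_u + F E_v)/(2D), Gamma^u_uv = (G E_v - F G_u)/(2D), Gamma^u_vv = (2G F_v - G G_u - F G_v)/(2D), Gamma^v_uu = (2E F_u - E E_v - F E_u)/(2D), Gamma^v_uv = (E G_u - F E_v)/(2D), Gamma^v_vv = (E G_v - 2F F_v + F G_u)/(2D); substitute and cancel common factors


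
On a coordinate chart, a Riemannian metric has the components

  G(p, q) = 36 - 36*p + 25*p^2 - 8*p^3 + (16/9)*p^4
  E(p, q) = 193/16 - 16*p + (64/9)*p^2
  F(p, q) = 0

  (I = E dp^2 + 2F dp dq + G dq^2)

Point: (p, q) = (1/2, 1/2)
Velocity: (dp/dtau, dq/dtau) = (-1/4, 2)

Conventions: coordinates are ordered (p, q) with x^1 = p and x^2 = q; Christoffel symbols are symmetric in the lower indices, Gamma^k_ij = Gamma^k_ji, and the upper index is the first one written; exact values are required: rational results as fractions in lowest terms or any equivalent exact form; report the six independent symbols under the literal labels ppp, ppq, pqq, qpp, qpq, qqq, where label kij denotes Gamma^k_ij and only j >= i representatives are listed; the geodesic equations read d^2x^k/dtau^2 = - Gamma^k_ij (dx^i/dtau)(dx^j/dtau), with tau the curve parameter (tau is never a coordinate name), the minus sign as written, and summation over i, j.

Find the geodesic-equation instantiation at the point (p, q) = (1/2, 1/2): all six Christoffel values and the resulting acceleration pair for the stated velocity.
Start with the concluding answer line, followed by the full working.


Answer: Gamma_ppp = -640/841, Gamma_ppq = 0, Gamma_pqq = 40/29, Gamma_qpp = 0, Gamma_qpq = -10/29, Gamma_qqq = 0; accelerations (d^2p/dtau^2, d^2q/dtau^2) = (-4600/841, -10/29)

E = 841/144, F = 0, G = 841/36 at the point
E_p = -80/9, E_q = 0, F_p = 0, F_q = 0, G_p = -145/9, G_q = 0
EG - F^2 = 707281/5184;  g^inv = (5184/707281) * [[841/36, 0], [0, 841/144]]
first-kind symbols [ij,l] = (1/2)(d_i g_jl + d_j g_il - d_l g_ij): [pp,p] = E_p/2 = -40/9, [pp,q] = F_p - E_q/2 = 0, [pq,p] = E_q/2 = 0, [pq,q] = G_p/2 = -145/18, [qq,p] = F_q - G_p/2 = 145/18, [qq,q] = G_q/2 = 0
Gamma^p_ij = (G*[ij,p] - F*[ij,q])/(EG - F^2), Gamma^q_ij = (E*[ij,q] - F*[ij,p])/(EG - F^2)
Gamma_ppp = -640/841, Gamma_ppq = 0, Gamma_pqq = 40/29, Gamma_qpp = 0, Gamma_qpq = -10/29, Gamma_qqq = 0
d^2p/dtau^2 = -(Gamma_ppp*(-1/4)^2 + 2*Gamma_ppq*(-1/4)*(2) + Gamma_pqq*(2)^2) = -4600/841
d^2q/dtau^2 = -(Gamma_qpp*(-1/4)^2 + 2*Gamma_qpq*(-1/4)*(2) + Gamma_qqq*(2)^2) = -10/29


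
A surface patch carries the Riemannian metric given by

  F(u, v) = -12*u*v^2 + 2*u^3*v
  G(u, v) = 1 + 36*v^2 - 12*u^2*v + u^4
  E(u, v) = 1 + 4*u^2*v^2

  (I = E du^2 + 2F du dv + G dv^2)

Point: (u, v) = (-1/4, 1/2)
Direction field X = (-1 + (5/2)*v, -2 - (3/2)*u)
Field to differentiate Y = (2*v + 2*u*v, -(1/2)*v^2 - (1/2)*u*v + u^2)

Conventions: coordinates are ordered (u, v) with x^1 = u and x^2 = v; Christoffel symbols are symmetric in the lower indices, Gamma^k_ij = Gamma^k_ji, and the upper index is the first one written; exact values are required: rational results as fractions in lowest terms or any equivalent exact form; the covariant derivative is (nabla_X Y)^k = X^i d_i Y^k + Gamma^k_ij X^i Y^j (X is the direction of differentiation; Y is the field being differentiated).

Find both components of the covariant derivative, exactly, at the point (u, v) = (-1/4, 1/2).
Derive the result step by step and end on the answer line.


E = 17/16, F = 47/64, G = 2465/256 at the point
E_u = -1/2, E_v = 1/4, F_u = -45/16, F_v = 95/32, G_u = 47/16, G_v = 141/4
EG - F^2 = 2481/256;  g^inv = (256/2481) * [[2465/256, -47/64], [-47/64, 17/16]]
first-kind symbols [ij,l] = (1/2)(d_i g_jl + d_j g_il - d_l g_ij): [uu,u] = E_u/2 = -1/4, [uu,v] = F_u - E_v/2 = -47/16, [uv,u] = E_v/2 = 1/8, [uv,v] = G_u/2 = 47/32, [vv,u] = F_v - G_u/2 = 3/2, [vv,v] = G_v/2 = 141/8
Gamma^u_ij = (G*[ij,u] - F*[ij,v])/(EG - F^2), Gamma^v_ij = (E*[ij,v] - F*[ij,u])/(EG - F^2)
Gamma_uuu = -64/2481, Gamma_uuv = 32/2481, Gamma_uvv = 128/827, Gamma_vuu = -752/2481, Gamma_vuv = 376/2481, Gamma_vvv = 1504/827
X = (1/4, -13/8), Y = (3/4, 0) at the point

Answer: (nabla_X Y)^u = -29217/13232, (nabla_X Y)^v = 9545/52928


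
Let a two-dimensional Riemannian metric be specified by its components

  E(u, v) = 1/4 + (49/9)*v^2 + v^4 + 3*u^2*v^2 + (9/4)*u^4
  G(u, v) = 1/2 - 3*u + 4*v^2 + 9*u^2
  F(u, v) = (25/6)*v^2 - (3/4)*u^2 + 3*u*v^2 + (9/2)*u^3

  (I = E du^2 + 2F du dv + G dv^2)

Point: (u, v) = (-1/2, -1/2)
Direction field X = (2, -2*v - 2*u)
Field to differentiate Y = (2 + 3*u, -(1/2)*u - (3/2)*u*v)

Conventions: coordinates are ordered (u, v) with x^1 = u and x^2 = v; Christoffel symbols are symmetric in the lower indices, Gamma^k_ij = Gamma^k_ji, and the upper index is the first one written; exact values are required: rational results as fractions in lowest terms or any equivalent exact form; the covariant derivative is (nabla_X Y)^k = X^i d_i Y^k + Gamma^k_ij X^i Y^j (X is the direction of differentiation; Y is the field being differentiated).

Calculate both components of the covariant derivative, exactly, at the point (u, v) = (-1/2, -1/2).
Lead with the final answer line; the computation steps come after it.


Answer: (nabla_X Y)^u = 282620/72591, (nabla_X Y)^v = 603404/217773

E = 1153/576, F = -1/12, G = 21/4 at the point
E_u = -15/8, E_v = -241/36, F_u = 39/8, F_v = -8/3, G_u = -12, G_v = -4
EG - F^2 = 24197/2304;  g^inv = (2304/24197) * [[21/4, 1/12], [1/12, 1153/576]]
first-kind symbols [ij,l] = (1/2)(d_i g_jl + d_j g_il - d_l g_ij): [uu,u] = E_u/2 = -15/16, [uu,v] = F_u - E_v/2 = 74/9, [uv,u] = E_v/2 = -241/72, [uv,v] = G_u/2 = -6, [vv,u] = F_v - G_u/2 = 10/3, [vv,v] = G_v/2 = -2
Gamma^u_ij = (G*[ij,u] - F*[ij,v])/(EG - F^2), Gamma^v_ij = (E*[ij,v] - F*[ij,u])/(EG - F^2)
Gamma_uuu = -29284/72591, Gamma_uuv = -41640/24197, Gamma_uvv = 39936/24197, Gamma_vuu = 339668/217773, Gamma_vuv = -84944/72591, Gamma_vvv = -8584/24197
X = (2, 2), Y = (1/2, -1/8) at the point


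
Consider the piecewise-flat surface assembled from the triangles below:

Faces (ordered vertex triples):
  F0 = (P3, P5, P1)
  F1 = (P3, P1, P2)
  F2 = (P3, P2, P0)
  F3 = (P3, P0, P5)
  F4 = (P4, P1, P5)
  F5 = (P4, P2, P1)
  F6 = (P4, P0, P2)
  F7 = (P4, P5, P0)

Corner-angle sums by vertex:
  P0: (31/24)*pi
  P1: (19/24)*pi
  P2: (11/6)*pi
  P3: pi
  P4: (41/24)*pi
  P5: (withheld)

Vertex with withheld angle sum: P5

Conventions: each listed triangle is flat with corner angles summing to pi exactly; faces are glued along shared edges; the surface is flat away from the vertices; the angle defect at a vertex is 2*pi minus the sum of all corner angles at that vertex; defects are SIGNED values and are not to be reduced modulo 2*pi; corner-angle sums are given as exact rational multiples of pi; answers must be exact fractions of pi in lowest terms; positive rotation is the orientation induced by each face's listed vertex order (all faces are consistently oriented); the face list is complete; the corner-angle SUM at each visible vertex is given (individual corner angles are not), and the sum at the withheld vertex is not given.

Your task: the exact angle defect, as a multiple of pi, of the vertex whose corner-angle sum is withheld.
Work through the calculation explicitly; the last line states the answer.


V = 6, E = 12, F = 8; chi = V - E + F = 2
Gauss-Bonnet: total defect = 2*pi*chi = 4*pi; visible defects sum to (27/8)*pi

Answer: defect(P5) = (5/8)*pi


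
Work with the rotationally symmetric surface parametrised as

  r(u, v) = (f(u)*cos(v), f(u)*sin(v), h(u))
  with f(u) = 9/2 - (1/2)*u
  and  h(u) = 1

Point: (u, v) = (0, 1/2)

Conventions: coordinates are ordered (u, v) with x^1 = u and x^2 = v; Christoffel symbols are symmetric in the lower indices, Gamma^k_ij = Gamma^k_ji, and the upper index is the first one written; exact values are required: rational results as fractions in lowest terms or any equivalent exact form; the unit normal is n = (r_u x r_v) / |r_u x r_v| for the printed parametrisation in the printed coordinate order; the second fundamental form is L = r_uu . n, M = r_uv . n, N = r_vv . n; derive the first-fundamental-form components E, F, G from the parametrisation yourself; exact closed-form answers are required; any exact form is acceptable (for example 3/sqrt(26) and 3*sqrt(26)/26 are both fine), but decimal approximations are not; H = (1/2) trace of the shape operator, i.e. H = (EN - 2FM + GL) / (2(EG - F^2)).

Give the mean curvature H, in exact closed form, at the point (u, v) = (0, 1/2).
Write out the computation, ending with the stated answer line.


f = 9/2, f' = -1/2, f'' = 0, h' = 0, h'' = 0
E = 1/4, F = 0, G = 81/4; answer radicand W^2 = 1/4
unnormalised second-form numerators: l = 0, m = 0, n = 0; L = l/sqrt(1/4), and similarly M = m/sqrt(W^2), N = n/sqrt(W^2)
H = (E*n - 2*F*m + G*l) / (2*(EG - F^2)*sqrt(W^2)); E*n - 2*F*m + G*l = 0, EG - F^2 = 81/16, so H = (0)/sqrt(1/4)

Answer: H = 0


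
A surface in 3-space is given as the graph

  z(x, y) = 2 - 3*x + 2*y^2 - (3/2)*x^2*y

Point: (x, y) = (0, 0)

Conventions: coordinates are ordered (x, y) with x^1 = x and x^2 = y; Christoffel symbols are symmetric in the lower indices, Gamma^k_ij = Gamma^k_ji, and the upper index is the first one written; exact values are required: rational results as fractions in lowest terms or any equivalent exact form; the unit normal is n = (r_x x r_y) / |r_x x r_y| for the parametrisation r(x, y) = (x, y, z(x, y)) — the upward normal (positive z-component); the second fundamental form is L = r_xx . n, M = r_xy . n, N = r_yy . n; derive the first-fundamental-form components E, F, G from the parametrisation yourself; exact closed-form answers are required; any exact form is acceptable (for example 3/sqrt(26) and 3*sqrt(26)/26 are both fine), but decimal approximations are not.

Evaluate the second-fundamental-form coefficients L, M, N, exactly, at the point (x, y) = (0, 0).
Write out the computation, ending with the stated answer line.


z_x = -3, z_y = 0, z_xx = 0, z_xy = 0, z_yy = 4
E = 10, F = 0, G = 1; answer radicand W^2 = 10
unnormalised second-form numerators: l = 0, m = 0, n = 4; L = l/sqrt(10), and similarly M = m/sqrt(W^2), N = n/sqrt(W^2)

Answer: L = 0, M = 0, N = 2*sqrt(10)/5


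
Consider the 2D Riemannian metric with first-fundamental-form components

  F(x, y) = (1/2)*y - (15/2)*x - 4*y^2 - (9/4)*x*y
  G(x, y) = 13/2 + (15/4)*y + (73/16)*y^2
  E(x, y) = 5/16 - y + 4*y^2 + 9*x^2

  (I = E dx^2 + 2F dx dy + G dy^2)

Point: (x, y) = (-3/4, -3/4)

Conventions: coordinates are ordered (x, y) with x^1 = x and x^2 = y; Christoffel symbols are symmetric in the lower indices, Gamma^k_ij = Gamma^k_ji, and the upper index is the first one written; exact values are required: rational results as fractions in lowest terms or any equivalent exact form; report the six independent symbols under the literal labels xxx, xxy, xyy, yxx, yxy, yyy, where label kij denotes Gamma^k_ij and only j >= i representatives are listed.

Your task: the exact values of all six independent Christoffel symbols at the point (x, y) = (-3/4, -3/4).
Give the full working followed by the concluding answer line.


E = 67/8, F = 111/64, G = 1601/256 at the point
E_x = -27/2, E_y = -7, F_x = -93/16, F_y = 131/16, G_x = 0, G_y = -99/32
EG - F^2 = 202213/4096;  g^inv = (4096/202213) * [[1601/256, -111/64], [-111/64, 67/8]]
first-kind symbols [ij,l] = (1/2)(d_i g_jl + d_j g_il - d_l g_ij): [xx,x] = E_x/2 = -27/4, [xx,y] = F_x - E_y/2 = -37/16, [xy,x] = E_y/2 = -7/2, [xy,y] = G_x/2 = 0, [yy,x] = F_y - G_x/2 = 131/16, [yy,y] = G_y/2 = -99/64
Gamma^x_ij = (G*[ij,x] - F*[ij,y])/(EG - F^2), Gamma^y_ij = (E*[ij,y] - F*[ij,x])/(EG - F^2)

Answer: Gamma_xxx = -156480/202213, Gamma_xxy = -89656/202213, Gamma_xyy = 7120/6523, Gamma_yxx = -31376/202213, Gamma_yxy = 24864/202213, Gamma_yyy = -3588/6523


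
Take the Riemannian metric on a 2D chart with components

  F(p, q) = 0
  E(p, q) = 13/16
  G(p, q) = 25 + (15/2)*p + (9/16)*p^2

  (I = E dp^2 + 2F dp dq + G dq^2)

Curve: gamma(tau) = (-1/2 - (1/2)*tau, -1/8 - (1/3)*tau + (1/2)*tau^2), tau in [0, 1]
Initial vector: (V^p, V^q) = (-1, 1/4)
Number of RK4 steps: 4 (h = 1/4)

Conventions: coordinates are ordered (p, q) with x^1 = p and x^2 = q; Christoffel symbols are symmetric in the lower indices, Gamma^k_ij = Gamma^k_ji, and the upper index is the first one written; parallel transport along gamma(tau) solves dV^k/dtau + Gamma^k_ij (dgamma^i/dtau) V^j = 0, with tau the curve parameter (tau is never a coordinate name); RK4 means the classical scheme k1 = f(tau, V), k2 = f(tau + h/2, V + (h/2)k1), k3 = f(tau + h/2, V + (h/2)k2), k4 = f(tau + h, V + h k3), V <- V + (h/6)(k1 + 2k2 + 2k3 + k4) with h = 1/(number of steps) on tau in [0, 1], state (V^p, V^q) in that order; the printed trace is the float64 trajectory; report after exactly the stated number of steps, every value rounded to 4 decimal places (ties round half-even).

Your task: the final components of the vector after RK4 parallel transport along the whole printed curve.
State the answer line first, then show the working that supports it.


Answer: V^p = -0.8131, V^q = 0.2988

gamma'(tau) = (-1/2, -1/3 + tau); f(tau, V)^k = -Gamma^k_ij(gamma(tau)) gamma'^i(tau) V^j; h = 1/4; intermediate values shown to 6 dp
curve data and Christoffel symbols at the stage parameters:
  tau = 0.000000: gamma = (-0.500000, -0.125000), gamma' = (-0.500000, -0.333333); Gamma_ppp = 0.000000, Gamma_ppq = 0.000000, Gamma_pqq = -4.269231, Gamma_qpp = 0.000000, Gamma_qpq = 0.162162, Gamma_qqq = 0.000000
  tau = 0.125000: gamma = (-0.562500, -0.158854), gamma' = (-0.500000, -0.208333); Gamma_ppp = 0.000000, Gamma_ppq = 0.000000, Gamma_pqq = -4.225962, Gamma_qpp = 0.000000, Gamma_qpq = 0.163823, Gamma_qqq = 0.000000
  tau = 0.250000: gamma = (-0.625000, -0.177083), gamma' = (-0.500000, -0.083333); Gamma_ppp = 0.000000, Gamma_ppq = 0.000000, Gamma_pqq = -4.182692, Gamma_qpp = 0.000000, Gamma_qpq = 0.165517, Gamma_qqq = 0.000000
  tau = 0.375000: gamma = (-0.687500, -0.179688), gamma' = (-0.500000, 0.041667); Gamma_ppp = 0.000000, Gamma_ppq = 0.000000, Gamma_pqq = -4.139423, Gamma_qpp = 0.000000, Gamma_qpq = 0.167247, Gamma_qqq = 0.000000
  tau = 0.500000: gamma = (-0.750000, -0.166667), gamma' = (-0.500000, 0.166667); Gamma_ppp = 0.000000, Gamma_ppq = 0.000000, Gamma_pqq = -4.096154, Gamma_qpp = 0.000000, Gamma_qpq = 0.169014, Gamma_qqq = 0.000000
  tau = 0.625000: gamma = (-0.812500, -0.138021), gamma' = (-0.500000, 0.291667); Gamma_ppp = 0.000000, Gamma_ppq = 0.000000, Gamma_pqq = -4.052885, Gamma_qpp = 0.000000, Gamma_qpq = 0.170819, Gamma_qqq = 0.000000
  tau = 0.750000: gamma = (-0.875000, -0.093750), gamma' = (-0.500000, 0.416667); Gamma_ppp = 0.000000, Gamma_ppq = 0.000000, Gamma_pqq = -4.009615, Gamma_qpp = 0.000000, Gamma_qpq = 0.172662, Gamma_qqq = 0.000000
  tau = 0.875000: gamma = (-0.937500, -0.033854), gamma' = (-0.500000, 0.541667); Gamma_ppp = 0.000000, Gamma_ppq = 0.000000, Gamma_pqq = -3.966346, Gamma_qpp = 0.000000, Gamma_qpq = 0.174545, Gamma_qqq = 0.000000
  tau = 1.000000: gamma = (-1.000000, 0.041667), gamma' = (-0.500000, 0.666667); Gamma_ppp = 0.000000, Gamma_ppq = 0.000000, Gamma_pqq = -3.923077, Gamma_qpp = 0.000000, Gamma_qpq = 0.176471, Gamma_qqq = 0.000000
step 0: V^p = -1.0000, V^q = 0.2500
step 1: k1 = (-0.355769, -0.033784), k2 = (-0.216384, -0.015516), k3 = (-0.218395, -0.014734), k4 = (-0.085856, 0.005839); V <- V + (h/6)(k1 + 2k2 + 2k3 + k4): V^p = -1.0546, V^q = 0.2463
step 2: k1 = (-0.085855, 0.005838), k2 = (0.042609, 0.028083), k3 = (0.043089, 0.028204), k4 = (0.172971, 0.050816); V <- V + (h/6)(k1 + 2k2 + 2k3 + k4): V^p = -1.0439, V^q = 0.2534
step 3: k1 = (0.172971, 0.050816), k2 = (0.307010, 0.073112), k3 = (0.310305, 0.072516), k4 = (0.453579, 0.092955); V <- V + (h/6)(k1 + 2k2 + 2k3 + k4): V^p = -0.9663, V^q = 0.2715
step 4: k1 = (0.453575, 0.092957), k2 = (0.608248, 0.110708), k3 = (0.613015, 0.109074), k4 = (0.781374, 0.122015); V <- V + (h/6)(k1 + 2k2 + 2k3 + k4): V^p = -0.8131, V^q = 0.2988


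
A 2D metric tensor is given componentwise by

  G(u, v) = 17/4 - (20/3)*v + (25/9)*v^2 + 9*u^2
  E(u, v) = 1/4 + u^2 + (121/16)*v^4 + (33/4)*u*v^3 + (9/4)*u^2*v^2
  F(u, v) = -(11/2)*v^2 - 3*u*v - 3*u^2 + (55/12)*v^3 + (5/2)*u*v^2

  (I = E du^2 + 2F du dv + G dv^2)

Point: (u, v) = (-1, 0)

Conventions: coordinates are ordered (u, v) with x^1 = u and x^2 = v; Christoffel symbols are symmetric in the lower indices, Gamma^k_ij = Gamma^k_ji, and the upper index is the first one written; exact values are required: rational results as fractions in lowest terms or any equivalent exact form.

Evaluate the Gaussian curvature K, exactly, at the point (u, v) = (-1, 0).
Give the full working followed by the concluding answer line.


E = 5/4, F = -3, G = 53/4, EG - F^2 = 121/16 at the point
E_u = -2, E_v = 0, F_u = 6, F_v = 3, G_u = -18, G_v = -20/3
E_vv = 9/2, F_uv = -3, G_uu = 18
Evaluate Brioschi's two determinant matrices M1, M2 and divide by (EG - F^2)^2.
M1 = [[-E_vv/2 + F_uv - G_uu/2, E_u/2, F_u - E_v/2], [F_v - G_u/2, E, F], [G_v/2, F, G]] = [[-57/4, -1, 6], [12, 5/4, -3], [-10/3, -3, 53/4]]; det M1 = -9585/64
M2 = [[0, E_v/2, G_u/2], [E_v/2, E, F], [G_u/2, F, G]] = [[0, 0, -9], [0, 5/4, -3], [-9, -3, 53/4]]; det M2 = -405/4
det M1 - det M2 = -3105/64; K = -3105/64 / (121/16)^2 = -12420/14641

Answer: K = -12420/14641


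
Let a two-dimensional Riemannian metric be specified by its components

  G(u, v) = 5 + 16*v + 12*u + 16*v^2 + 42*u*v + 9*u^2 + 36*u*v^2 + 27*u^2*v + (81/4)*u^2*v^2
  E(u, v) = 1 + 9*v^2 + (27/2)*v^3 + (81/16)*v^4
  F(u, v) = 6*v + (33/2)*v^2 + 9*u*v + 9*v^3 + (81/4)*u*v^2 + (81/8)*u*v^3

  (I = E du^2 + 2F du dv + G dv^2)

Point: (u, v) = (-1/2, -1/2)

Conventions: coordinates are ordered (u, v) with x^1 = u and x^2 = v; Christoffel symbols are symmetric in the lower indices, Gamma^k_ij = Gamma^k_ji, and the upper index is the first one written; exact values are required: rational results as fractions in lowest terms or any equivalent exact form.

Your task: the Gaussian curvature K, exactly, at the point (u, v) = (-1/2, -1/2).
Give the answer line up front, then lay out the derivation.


Answer: K = -36864/267289

E = 481/256, F = 45/128, G = 73/64, EG - F^2 = 517/256 at the point
E_u = 0, E_v = -45/32, F_u = -45/64, F_v = -123/64, G_u = -9/16, G_v = -21/16
E_vv = -117/16, F_uv = -117/32, G_uu = 9/8
Apply the Brioschi formula K = (det M1 - det M2)/(EG - F^2)^2 over the derivative matrices of E, F, G.
M1 = [[-E_vv/2 + F_uv - G_uu/2, E_u/2, F_u - E_v/2], [F_v - G_u/2, E, F], [G_v/2, F, G]] = [[-9/16, 0, 0], [-105/64, 481/256, 45/128], [-21/32, 45/128, 73/64]]; det M1 = -4653/4096
M2 = [[0, E_v/2, G_u/2], [E_v/2, E, F], [G_u/2, F, G]] = [[0, -45/64, -9/32], [-45/64, 481/256, 45/128], [-9/32, 45/128, 73/64]]; det M2 = -2349/4096
det M1 - det M2 = -9/16; K = -9/16 / (517/256)^2 = -36864/267289


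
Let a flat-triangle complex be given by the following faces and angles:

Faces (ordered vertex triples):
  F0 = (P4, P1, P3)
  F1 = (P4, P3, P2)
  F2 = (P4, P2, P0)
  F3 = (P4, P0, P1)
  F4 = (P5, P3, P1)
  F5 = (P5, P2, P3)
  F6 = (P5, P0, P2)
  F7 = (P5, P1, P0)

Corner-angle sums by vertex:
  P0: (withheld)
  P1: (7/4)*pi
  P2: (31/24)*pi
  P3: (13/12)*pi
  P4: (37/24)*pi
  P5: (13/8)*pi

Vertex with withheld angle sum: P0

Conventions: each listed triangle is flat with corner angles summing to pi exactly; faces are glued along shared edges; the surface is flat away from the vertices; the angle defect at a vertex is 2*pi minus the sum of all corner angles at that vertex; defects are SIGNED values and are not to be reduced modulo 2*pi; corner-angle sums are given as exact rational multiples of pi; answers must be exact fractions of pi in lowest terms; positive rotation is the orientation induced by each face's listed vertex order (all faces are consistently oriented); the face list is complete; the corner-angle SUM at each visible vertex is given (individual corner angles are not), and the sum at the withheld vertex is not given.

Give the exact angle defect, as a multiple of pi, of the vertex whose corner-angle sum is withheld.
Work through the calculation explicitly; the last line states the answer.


V = 6, E = 12, F = 8; chi = V - E + F = 2
Gauss-Bonnet: total defect = 2*pi*chi = 4*pi; visible defects sum to (65/24)*pi

Answer: defect(P0) = (31/24)*pi


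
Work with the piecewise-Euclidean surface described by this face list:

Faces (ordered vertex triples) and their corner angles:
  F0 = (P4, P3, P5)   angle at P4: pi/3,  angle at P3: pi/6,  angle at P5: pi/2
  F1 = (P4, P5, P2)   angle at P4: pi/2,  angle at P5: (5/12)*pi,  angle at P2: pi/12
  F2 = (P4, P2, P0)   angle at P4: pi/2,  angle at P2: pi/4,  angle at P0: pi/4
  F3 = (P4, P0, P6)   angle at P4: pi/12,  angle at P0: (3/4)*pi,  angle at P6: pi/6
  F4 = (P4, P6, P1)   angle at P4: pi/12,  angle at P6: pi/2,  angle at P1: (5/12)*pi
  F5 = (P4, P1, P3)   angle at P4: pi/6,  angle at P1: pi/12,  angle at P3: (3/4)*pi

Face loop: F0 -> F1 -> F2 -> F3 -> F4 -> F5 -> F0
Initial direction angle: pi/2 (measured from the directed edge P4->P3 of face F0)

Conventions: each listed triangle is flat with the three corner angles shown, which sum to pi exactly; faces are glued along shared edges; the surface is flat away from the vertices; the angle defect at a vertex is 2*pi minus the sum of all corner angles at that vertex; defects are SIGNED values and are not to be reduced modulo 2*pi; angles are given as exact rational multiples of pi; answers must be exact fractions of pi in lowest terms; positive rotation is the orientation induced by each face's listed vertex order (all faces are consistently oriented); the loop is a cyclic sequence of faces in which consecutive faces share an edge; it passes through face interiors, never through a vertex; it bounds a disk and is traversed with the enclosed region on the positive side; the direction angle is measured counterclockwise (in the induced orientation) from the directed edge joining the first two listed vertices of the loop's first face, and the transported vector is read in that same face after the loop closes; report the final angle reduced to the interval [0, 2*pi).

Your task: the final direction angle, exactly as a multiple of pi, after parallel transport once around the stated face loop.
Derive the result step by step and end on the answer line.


enclosed vertex P4: corner angles sum to (5/3)*pi, defect = 2*pi - (5/3)*pi = pi/3
final direction = starting direction + enclosed defect total, reduced mod 2*pi (induced orientation)
final angle = pi/2 + pi/3 = (5/6)*pi (mod 2*pi)

Answer: final direction angle = (5/6)*pi


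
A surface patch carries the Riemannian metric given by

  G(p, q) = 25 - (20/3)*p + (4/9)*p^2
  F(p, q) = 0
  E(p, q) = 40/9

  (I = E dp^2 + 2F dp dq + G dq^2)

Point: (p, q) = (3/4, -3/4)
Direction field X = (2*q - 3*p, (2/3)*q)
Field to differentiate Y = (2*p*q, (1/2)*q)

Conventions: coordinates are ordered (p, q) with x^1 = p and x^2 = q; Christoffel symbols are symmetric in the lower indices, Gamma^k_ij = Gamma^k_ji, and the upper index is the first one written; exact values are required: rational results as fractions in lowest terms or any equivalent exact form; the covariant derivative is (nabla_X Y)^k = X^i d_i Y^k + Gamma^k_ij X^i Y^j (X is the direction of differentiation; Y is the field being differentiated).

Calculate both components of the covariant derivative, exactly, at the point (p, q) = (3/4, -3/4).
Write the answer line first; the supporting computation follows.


Answer: (nabla_X Y)^p = 3201/640, (nabla_X Y)^q = -13/24

E = 40/9, F = 0, G = 81/4 at the point
E_p = 0, E_q = 0, F_p = 0, F_q = 0, G_p = -6, G_q = 0
EG - F^2 = 90;  g^inv = (1/90) * [[81/4, 0], [0, 40/9]]
first-kind symbols [ij,l] = (1/2)(d_i g_jl + d_j g_il - d_l g_ij): [pp,p] = E_p/2 = 0, [pp,q] = F_p - E_q/2 = 0, [pq,p] = E_q/2 = 0, [pq,q] = G_p/2 = -3, [qq,p] = F_q - G_p/2 = 3, [qq,q] = G_q/2 = 0
Gamma^p_ij = (G*[ij,p] - F*[ij,q])/(EG - F^2), Gamma^q_ij = (E*[ij,q] - F*[ij,p])/(EG - F^2)
Gamma_ppp = 0, Gamma_ppq = 0, Gamma_pqq = 27/40, Gamma_qpp = 0, Gamma_qpq = -4/27, Gamma_qqq = 0
X = (-15/4, -1/2), Y = (-9/8, -3/8) at the point


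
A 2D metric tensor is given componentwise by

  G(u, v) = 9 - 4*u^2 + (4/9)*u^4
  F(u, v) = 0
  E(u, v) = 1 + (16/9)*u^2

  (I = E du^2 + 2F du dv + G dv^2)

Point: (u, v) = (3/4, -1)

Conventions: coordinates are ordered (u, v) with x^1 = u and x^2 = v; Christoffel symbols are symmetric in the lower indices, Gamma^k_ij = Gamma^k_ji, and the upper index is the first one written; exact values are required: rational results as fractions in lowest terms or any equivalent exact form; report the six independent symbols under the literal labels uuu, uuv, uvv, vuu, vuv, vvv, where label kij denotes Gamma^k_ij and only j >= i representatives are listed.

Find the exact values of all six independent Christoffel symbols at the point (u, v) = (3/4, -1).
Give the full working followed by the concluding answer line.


E = 2, F = 0, G = 441/64 at the point
E_u = 8/3, E_v = 0, F_u = 0, F_v = 0, G_u = -21/4, G_v = 0
EG - F^2 = 441/32;  g^inv = (32/441) * [[441/64, 0], [0, 2]]
first-kind symbols [ij,l] = (1/2)(d_i g_jl + d_j g_il - d_l g_ij): [uu,u] = E_u/2 = 4/3, [uu,v] = F_u - E_v/2 = 0, [uv,u] = E_v/2 = 0, [uv,v] = G_u/2 = -21/8, [vv,u] = F_v - G_u/2 = 21/8, [vv,v] = G_v/2 = 0
Gamma^u_ij = (G*[ij,u] - F*[ij,v])/(EG - F^2), Gamma^v_ij = (E*[ij,v] - F*[ij,u])/(EG - F^2)

Answer: Gamma_uuu = 2/3, Gamma_uuv = 0, Gamma_uvv = 21/16, Gamma_vuu = 0, Gamma_vuv = -8/21, Gamma_vvv = 0


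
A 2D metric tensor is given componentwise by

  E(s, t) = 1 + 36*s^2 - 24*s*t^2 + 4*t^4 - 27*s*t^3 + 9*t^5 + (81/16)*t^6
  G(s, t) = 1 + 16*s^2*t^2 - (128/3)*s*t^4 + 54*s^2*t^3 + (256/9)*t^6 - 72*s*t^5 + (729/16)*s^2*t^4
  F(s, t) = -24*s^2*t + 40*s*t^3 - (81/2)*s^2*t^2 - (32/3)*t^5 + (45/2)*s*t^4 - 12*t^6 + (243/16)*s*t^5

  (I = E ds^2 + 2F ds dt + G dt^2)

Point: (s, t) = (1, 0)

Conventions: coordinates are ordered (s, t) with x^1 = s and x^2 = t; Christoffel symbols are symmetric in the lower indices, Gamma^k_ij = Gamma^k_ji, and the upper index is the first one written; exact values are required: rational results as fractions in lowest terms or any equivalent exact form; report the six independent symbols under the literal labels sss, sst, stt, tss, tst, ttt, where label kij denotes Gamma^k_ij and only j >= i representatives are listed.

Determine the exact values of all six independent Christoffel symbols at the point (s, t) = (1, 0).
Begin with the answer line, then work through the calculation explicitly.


Answer: Gamma_sss = 36/37, Gamma_sst = 0, Gamma_stt = -24/37, Gamma_tss = 0, Gamma_tst = 0, Gamma_ttt = 0

E = 37, F = 0, G = 1 at the point
E_s = 72, E_t = 0, F_s = 0, F_t = -24, G_s = 0, G_t = 0
EG - F^2 = 37;  g^inv = (1/37) * [[1, 0], [0, 37]]
first-kind symbols [ij,l] = (1/2)(d_i g_jl + d_j g_il - d_l g_ij): [ss,s] = E_s/2 = 36, [ss,t] = F_s - E_t/2 = 0, [st,s] = E_t/2 = 0, [st,t] = G_s/2 = 0, [tt,s] = F_t - G_s/2 = -24, [tt,t] = G_t/2 = 0
Gamma^s_ij = (G*[ij,s] - F*[ij,t])/(EG - F^2), Gamma^t_ij = (E*[ij,t] - F*[ij,s])/(EG - F^2)
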